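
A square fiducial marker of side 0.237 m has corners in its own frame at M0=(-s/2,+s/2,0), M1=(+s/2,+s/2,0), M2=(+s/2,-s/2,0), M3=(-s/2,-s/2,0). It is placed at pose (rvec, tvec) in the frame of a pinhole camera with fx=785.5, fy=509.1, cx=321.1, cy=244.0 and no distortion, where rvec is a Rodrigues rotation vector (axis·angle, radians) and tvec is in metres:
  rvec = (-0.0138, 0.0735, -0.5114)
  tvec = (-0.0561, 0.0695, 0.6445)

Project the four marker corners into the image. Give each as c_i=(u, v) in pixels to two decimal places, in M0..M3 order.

c0=(198.49, 425.16) c1=(451.20, 336.38) c2=(307.67, 170.99) c3=(61.31, 262.75)

Intrinsics K: fx=785.5, fy=509.1, cx=321.1, cy=244.0
Marker side s = 0.237 m; corners in marker frame (Z=0):
  M0 = (-0.1185, +0.1185, 0)
  M1 = (+0.1185, +0.1185, 0)
  M2 = (+0.1185, -0.1185, 0)
  M3 = (-0.1185, -0.1185, 0)
rvec = (-0.0138, 0.0735, -0.5114), |rvec| = θ = 0.51684 rad = 29.613°
Rodrigues: sinθ=0.49413, 1−cosθ=0.13061; R = I + sinθ·[k]× + (1−cosθ)·[k]×²:
    [+0.86948 +0.48844 +0.07372]
    [-0.48943 +0.87203 -0.00519]
    [-0.06682 -0.03157 +0.99727]
t = (-0.0561, 0.0695, 0.6445) m
M0: Pc = R·M0+t = (-0.10125, +0.23083, +0.64868); u = 785.5·(-0.10125)/0.64868 + 321.1 = 198.4897, v = 509.1·(+0.23083)/0.64868 + 244.0 = 425.1641
M1: Pc = R·M1+t = (+0.10481, +0.11484, +0.63284); u = 785.5·(+0.10481)/0.63284 + 321.1 = 451.1972, v = 509.1·(+0.11484)/0.63284 + 244.0 = 336.3833
M2: Pc = R·M2+t = (-0.01095, -0.09183, +0.64032); u = 785.5·(-0.01095)/0.64032 + 321.1 = 307.6714, v = 509.1·(-0.09183)/0.64032 + 244.0 = 170.9868
M3: Pc = R·M3+t = (-0.21701, +0.02416, +0.65616); u = 785.5·(-0.21701)/0.65616 + 321.1 = 61.3098, v = 509.1·(+0.02416)/0.65616 + 244.0 = 262.7470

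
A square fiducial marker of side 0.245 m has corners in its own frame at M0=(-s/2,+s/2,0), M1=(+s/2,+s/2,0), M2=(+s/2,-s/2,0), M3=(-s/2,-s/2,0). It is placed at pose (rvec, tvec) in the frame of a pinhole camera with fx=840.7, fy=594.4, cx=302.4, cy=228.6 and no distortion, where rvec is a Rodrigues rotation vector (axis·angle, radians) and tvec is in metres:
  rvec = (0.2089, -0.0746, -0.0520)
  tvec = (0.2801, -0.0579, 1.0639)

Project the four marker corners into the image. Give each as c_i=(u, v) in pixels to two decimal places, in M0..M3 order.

c0=(429.52, 266.56) c1=(614.41, 258.11) c2=(621.05, 123.63) c3=(427.08, 130.31)

Intrinsics K: fx=840.7, fy=594.4, cx=302.4, cy=228.6
Marker side s = 0.245 m; corners in marker frame (Z=0):
  M0 = (-0.1225, +0.1225, 0)
  M1 = (+0.1225, +0.1225, 0)
  M2 = (+0.1225, -0.1225, 0)
  M3 = (-0.1225, -0.1225, 0)
rvec = (0.2089, -0.0746, -0.0520), |rvec| = θ = 0.22783 rad = 13.054°
Rodrigues: sinθ=0.22587, 1−cosθ=0.02584; R = I + sinθ·[k]× + (1−cosθ)·[k]×²:
    [+0.99588 +0.04379 -0.07936]
    [-0.05931 +0.97693 -0.20517]
    [+0.06855 +0.20903 +0.97550]
t = (0.2801, -0.0579, 1.0639) m
M0: Pc = R·M0+t = (+0.16347, +0.06904, +1.08111); u = 840.7·(+0.16347)/1.08111 + 302.4 = 429.5179, v = 594.4·(+0.06904)/1.08111 + 228.6 = 266.5581
M1: Pc = R·M1+t = (+0.40746, +0.05451, +1.09790); u = 840.7·(+0.40746)/1.09790 + 302.4 = 614.4056, v = 594.4·(+0.05451)/1.09790 + 228.6 = 258.1106
M2: Pc = R·M2+t = (+0.39673, -0.18484, +1.04669); u = 840.7·(+0.39673)/1.04669 + 302.4 = 621.0535, v = 594.4·(-0.18484)/1.04669 + 228.6 = 123.6326
M3: Pc = R·M3+t = (+0.15274, -0.17031, +1.02990); u = 840.7·(+0.15274)/1.02990 + 302.4 = 427.0807, v = 594.4·(-0.17031)/1.02990 + 228.6 = 130.3074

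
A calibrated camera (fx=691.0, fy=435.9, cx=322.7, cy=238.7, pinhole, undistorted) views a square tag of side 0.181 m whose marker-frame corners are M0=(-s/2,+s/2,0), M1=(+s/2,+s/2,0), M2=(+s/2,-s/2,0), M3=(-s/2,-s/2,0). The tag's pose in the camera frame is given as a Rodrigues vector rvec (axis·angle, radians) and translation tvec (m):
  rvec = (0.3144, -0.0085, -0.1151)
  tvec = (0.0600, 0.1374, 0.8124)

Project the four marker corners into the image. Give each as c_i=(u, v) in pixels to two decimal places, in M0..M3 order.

Intrinsics K: fx=691.0, fy=435.9, cx=322.7, cy=238.7
Marker side s = 0.181 m; corners in marker frame (Z=0):
  M0 = (-0.0905, +0.0905, 0)
  M1 = (+0.0905, +0.0905, 0)
  M2 = (+0.0905, -0.0905, 0)
  M3 = (-0.0905, -0.0905, 0)
rvec = (0.3144, -0.0085, -0.1151), |rvec| = θ = 0.33491 rad = 19.189°
Rodrigues: sinθ=0.32869, 1−cosθ=0.05556; R = I + sinθ·[k]× + (1−cosθ)·[k]×²:
    [+0.99340 +0.11164 -0.02627]
    [-0.11428 +0.94447 -0.30807]
    [-0.00958 +0.30904 +0.95100]
t = (0.0600, 0.1374, 0.8124) m
M0: Pc = R·M0+t = (-0.01980, +0.23322, +0.84124); u = 691.0·(-0.01980)/0.84124 + 322.7 = 306.4363, v = 435.9·(+0.23322)/0.84124 + 238.7 = 359.5456
M1: Pc = R·M1+t = (+0.16001, +0.21253, +0.83950); u = 691.0·(+0.16001)/0.83950 + 322.7 = 454.4022, v = 435.9·(+0.21253)/0.83950 + 238.7 = 349.0546
M2: Pc = R·M2+t = (+0.13980, +0.04158, +0.78356); u = 691.0·(+0.13980)/0.78356 + 322.7 = 445.9848, v = 435.9·(+0.04158)/0.78356 + 238.7 = 261.8324
M3: Pc = R·M3+t = (-0.04001, +0.06227, +0.78530); u = 691.0·(-0.04001)/0.78530 + 322.7 = 287.4980, v = 435.9·(+0.06227)/0.78530 + 238.7 = 273.2633

c0=(306.44, 359.55) c1=(454.40, 349.05) c2=(445.98, 261.83) c3=(287.50, 273.26)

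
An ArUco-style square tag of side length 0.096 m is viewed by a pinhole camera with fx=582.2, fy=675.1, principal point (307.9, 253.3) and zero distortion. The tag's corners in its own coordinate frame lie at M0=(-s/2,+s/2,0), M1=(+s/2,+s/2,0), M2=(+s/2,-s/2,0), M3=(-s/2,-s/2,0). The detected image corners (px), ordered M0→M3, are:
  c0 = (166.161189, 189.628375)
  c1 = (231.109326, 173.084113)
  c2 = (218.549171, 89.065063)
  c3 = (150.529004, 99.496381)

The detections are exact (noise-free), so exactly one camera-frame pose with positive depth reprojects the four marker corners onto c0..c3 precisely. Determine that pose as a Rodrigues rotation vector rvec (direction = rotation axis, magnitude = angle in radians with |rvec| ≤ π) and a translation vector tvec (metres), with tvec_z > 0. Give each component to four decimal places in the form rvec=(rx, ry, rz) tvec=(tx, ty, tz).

rvec=(0.1832, -0.6559, -0.2159) tvec=(-0.1474, -0.1273, 0.7467)

Intrinsics K: fx=582.2, fy=675.1, cx=307.9, cy=253.3
Marker side s = 0.096 m; corners in marker frame (Z=0):
  M0 = (-0.0480, +0.0480, 0)
  M1 = (+0.0480, +0.0480, 0)
  M2 = (+0.0480, -0.0480, 0)
  M3 = (-0.0480, -0.0480, 0)
Detected image corners:
  c0 = (166.161189, 189.628375) px
  c1 = (231.109326, 173.084113) px
  c2 = (218.549171, 89.065063) px
  c3 = (150.529004, 99.496381) px
Planar DLT: solve 8×8 A·h = b for H (H[2,2]=1):
  H  [+841.77908 +206.75823 +192.93896]
  H  [-33.45307 +949.38116 +138.22609]
  H  [+0.78021 +0.31590 +1.00000]
B = K⁻¹H; ‖b₁‖=1.339207, ‖b₂‖=1.339207; λ = 2/(‖b₁‖+‖b₂‖) = 0.746710, sign → tz>0 ⇒ λ=+0.746710
r₁ = λ·B[:,0] = (+0.77153,-0.25559,+0.58259); r₂ = λ·B[:,1] = (+0.14043,+0.96158,+0.23589)
r₃ = r₁×r₂ = (-0.62050,-0.10018,+0.77778); SVD([r₁ r₂ r₃]) → R = UVᵀ:
  R  [+0.77153 +0.14043 -0.62050]
  R  [-0.25559 +0.96158 -0.10018]
  R  [+0.58259 +0.23589 +0.77778]
t = (-0.14745, -0.12728, +0.74671) m
tr R = 2.510893; θ = arccos((tr R − 1)/2) = 0.714461 rad = 40.936°
axis k = ((R−Rᵀ)₃₂, (R−Rᵀ)₁₃, (R−Rᵀ)₂₁) / (2 sinθ) = (+0.256455, -0.918095, -0.302211)
rvec = θ·k = (+0.183227, -0.655943, -0.215918)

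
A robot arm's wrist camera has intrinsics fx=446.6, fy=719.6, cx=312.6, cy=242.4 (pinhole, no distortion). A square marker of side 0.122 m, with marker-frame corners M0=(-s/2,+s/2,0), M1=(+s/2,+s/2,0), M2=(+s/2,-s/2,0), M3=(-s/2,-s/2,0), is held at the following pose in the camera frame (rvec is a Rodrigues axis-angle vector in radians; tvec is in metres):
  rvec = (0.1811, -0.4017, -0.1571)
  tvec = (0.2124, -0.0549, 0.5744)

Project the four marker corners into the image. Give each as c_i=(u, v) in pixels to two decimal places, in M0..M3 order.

c0=(442.45, 262.55) c1=(513.95, 234.09) c2=(511.80, 87.81) c3=(436.79, 105.23)

Intrinsics K: fx=446.6, fy=719.6, cx=312.6, cy=242.4
Marker side s = 0.122 m; corners in marker frame (Z=0):
  M0 = (-0.0610, +0.0610, 0)
  M1 = (+0.0610, +0.0610, 0)
  M2 = (+0.0610, -0.0610, 0)
  M3 = (-0.0610, -0.0610, 0)
rvec = (0.1811, -0.4017, -0.1571), |rvec| = θ = 0.46780 rad = 26.803°
Rodrigues: sinθ=0.45093, 1−cosθ=0.10744; R = I + sinθ·[k]× + (1−cosθ)·[k]×²:
    [+0.90866 +0.11572 -0.40118]
    [-0.18715 +0.97178 -0.14358]
    [+0.37324 +0.20555 +0.90468]
t = (0.2124, -0.0549, 0.5744) m
M0: Pc = R·M0+t = (+0.16403, +0.01579, +0.56417); u = 446.6·(+0.16403)/0.56417 + 312.6 = 442.4471, v = 719.6·(+0.01579)/0.56417 + 242.4 = 262.5461
M1: Pc = R·M1+t = (+0.27489, -0.00704, +0.60971); u = 446.6·(+0.27489)/0.60971 + 312.6 = 513.9504, v = 719.6·(-0.00704)/0.60971 + 242.4 = 234.0942
M2: Pc = R·M2+t = (+0.26077, -0.12559, +0.58463); u = 446.6·(+0.26077)/0.58463 + 312.6 = 511.8027, v = 719.6·(-0.12559)/0.58463 + 242.4 = 87.8098
M3: Pc = R·M3+t = (+0.14991, -0.10276, +0.53909); u = 446.6·(+0.14991)/0.53909 + 312.6 = 436.7919, v = 719.6·(-0.10276)/0.53909 + 242.4 = 105.2291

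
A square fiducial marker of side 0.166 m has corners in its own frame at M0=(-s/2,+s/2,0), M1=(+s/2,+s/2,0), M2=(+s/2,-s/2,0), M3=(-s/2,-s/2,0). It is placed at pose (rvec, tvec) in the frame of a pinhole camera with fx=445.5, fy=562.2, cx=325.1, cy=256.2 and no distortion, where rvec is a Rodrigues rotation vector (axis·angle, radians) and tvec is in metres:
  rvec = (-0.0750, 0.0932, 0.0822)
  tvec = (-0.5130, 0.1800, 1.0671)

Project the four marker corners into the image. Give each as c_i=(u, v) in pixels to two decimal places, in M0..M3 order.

Intrinsics K: fx=445.5, fy=562.2, cx=325.1, cy=256.2
Marker side s = 0.166 m; corners in marker frame (Z=0):
  M0 = (-0.0830, +0.0830, 0)
  M1 = (+0.0830, +0.0830, 0)
  M2 = (+0.0830, -0.0830, 0)
  M3 = (-0.0830, -0.0830, 0)
rvec = (-0.0750, 0.0932, 0.0822), |rvec| = θ = 0.14515 rad = 8.316°
Rodrigues: sinθ=0.14464, 1−cosθ=0.01052; R = I + sinθ·[k]× + (1−cosθ)·[k]×²:
    [+0.99229 -0.08540 +0.08980]
    [+0.07842 +0.99382 +0.07856]
    [-0.09595 -0.07091 +0.99286]
t = (-0.5130, 0.1800, 1.0671) m
M0: Pc = R·M0+t = (-0.60245, +0.25598, +1.06918); u = 445.5·(-0.60245)/1.06918 + 325.1 = 74.0747, v = 562.2·(+0.25598)/1.06918 + 256.2 = 390.7995
M1: Pc = R·M1+t = (-0.43773, +0.26900, +1.05325); u = 445.5·(-0.43773)/1.05325 + 325.1 = 139.9514, v = 562.2·(+0.26900)/1.05325 + 256.2 = 399.7837
M2: Pc = R·M2+t = (-0.42355, +0.10402, +1.06502); u = 445.5·(-0.42355)/1.06502 + 325.1 = 147.9279, v = 562.2·(+0.10402)/1.06502 + 256.2 = 311.1108
M3: Pc = R·M3+t = (-0.58827, +0.09100, +1.08095); u = 445.5·(-0.58827)/1.08095 + 325.1 = 82.6510, v = 562.2·(+0.09100)/1.08095 + 256.2 = 303.5309

c0=(74.07, 390.80) c1=(139.95, 399.78) c2=(147.93, 311.11) c3=(82.65, 303.53)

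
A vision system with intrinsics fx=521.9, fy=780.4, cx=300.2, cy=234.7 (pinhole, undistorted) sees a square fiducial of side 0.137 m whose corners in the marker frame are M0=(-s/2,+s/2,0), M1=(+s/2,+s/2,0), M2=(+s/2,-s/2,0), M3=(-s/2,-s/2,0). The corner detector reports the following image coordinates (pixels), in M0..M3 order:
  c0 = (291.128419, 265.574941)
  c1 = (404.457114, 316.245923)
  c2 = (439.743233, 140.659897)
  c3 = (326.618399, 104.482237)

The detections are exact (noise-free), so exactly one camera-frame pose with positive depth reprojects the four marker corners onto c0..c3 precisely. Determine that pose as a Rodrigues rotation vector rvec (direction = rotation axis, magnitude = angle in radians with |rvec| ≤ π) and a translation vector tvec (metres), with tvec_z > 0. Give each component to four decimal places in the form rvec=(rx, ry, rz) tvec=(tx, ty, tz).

rvec=(-0.1703, 0.3336, 0.2934) tvec=(0.0725, -0.0229, 0.5976)

Intrinsics K: fx=521.9, fy=780.4, cx=300.2, cy=234.7
Marker side s = 0.137 m; corners in marker frame (Z=0):
  M0 = (-0.0685, +0.0685, 0)
  M1 = (+0.0685, +0.0685, 0)
  M2 = (+0.0685, -0.0685, 0)
  M3 = (-0.0685, -0.0685, 0)
Detected image corners:
  c0 = (291.128419, 265.574941) px
  c1 = (404.457114, 316.245923) px
  c2 = (439.743233, 140.659897) px
  c3 = (326.618399, 104.482237) px
Planar DLT: solve 8×8 A·h = b for H (H[2,2]=1):
  H  [+615.06025 -329.21173 +363.47873]
  H  [+196.68151 +1186.56747 +204.76241]
  H  [-0.57841 -0.19392 +1.00000]
B = K⁻¹H; ‖b₁‖=1.673253, ‖b₂‖=1.673253; λ = 2/(‖b₁‖+‖b₂‖) = 0.597638, sign → tz>0 ⇒ λ=+0.597638
r₁ = λ·B[:,0] = (+0.90316,+0.25458,-0.34568); r₂ = λ·B[:,1] = (-0.31032,+0.94354,-0.11589)
r₃ = r₁×r₂ = (+0.29666,+0.21194,+0.93117); SVD([r₁ r₂ r₃]) → R = UVᵀ:
  R  [+0.90316 -0.31032 +0.29666]
  R  [+0.25458 +0.94354 +0.21194]
  R  [-0.34568 -0.11589 +0.93117]
t = (+0.07246, -0.02293, +0.59764) m
tr R = 2.777864; θ = arccos((tr R − 1)/2) = 0.475789 rad = 27.261°
axis k = ((R−Rᵀ)₃₂, (R−Rᵀ)₁₃, (R−Rᵀ)₂₁) / (2 sinθ) = (-0.357871, +0.701187, +0.616657)
rvec = θ·k = (-0.170271, +0.333617, +0.293398)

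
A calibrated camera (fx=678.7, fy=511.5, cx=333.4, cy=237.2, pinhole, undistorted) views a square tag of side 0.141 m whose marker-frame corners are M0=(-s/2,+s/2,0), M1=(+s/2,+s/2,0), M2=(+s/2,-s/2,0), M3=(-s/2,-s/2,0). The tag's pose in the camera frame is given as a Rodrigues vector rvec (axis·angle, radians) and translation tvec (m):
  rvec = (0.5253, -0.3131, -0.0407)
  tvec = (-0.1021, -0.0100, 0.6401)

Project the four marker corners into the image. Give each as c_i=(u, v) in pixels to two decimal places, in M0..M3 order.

c0=(155.14, 283.51) c1=(296.37, 268.62) c2=(298.56, 172.27) c3=(140.47, 182.37)

Intrinsics K: fx=678.7, fy=511.5, cx=333.4, cy=237.2
Marker side s = 0.141 m; corners in marker frame (Z=0):
  M0 = (-0.0705, +0.0705, 0)
  M1 = (+0.0705, +0.0705, 0)
  M2 = (+0.0705, -0.0705, 0)
  M3 = (-0.0705, -0.0705, 0)
rvec = (0.5253, -0.3131, -0.0407), |rvec| = θ = 0.61289 rad = 35.116°
Rodrigues: sinθ=0.57523, 1−cosθ=0.18201; R = I + sinθ·[k]× + (1−cosθ)·[k]×²:
    [+0.95170 -0.04149 -0.30422]
    [-0.11789 +0.86549 -0.48685]
    [+0.28350 +0.49920 +0.81879]
t = (-0.1021, -0.0100, 0.6401) m
M0: Pc = R·M0+t = (-0.17212, +0.05933, +0.65531); u = 678.7·(-0.17212)/0.65531 + 333.4 = 155.1356, v = 511.5·(+0.05933)/0.65531 + 237.2 = 283.5090
M1: Pc = R·M1+t = (-0.03793, +0.04271, +0.69528); u = 678.7·(-0.03793)/0.69528 + 333.4 = 296.3738, v = 511.5·(+0.04271)/0.69528 + 237.2 = 268.6175
M2: Pc = R·M2+t = (-0.03208, -0.07933, +0.62489); u = 678.7·(-0.03208)/0.62489 + 333.4 = 298.5577, v = 511.5·(-0.07933)/0.62489 + 237.2 = 172.2663
M3: Pc = R·M3+t = (-0.16627, -0.06271, +0.58492); u = 678.7·(-0.16627)/0.58492 + 333.4 = 140.4726, v = 511.5·(-0.06271)/0.58492 + 237.2 = 182.3651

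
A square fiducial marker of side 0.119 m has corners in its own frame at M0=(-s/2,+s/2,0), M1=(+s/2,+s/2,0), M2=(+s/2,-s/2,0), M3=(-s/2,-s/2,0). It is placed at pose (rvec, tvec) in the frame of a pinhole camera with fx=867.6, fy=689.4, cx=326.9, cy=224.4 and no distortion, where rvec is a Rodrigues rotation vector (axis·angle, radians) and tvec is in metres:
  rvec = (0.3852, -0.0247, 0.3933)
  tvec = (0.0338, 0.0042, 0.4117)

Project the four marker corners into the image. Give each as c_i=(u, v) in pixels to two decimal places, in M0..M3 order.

c0=(238.18, 277.55) c1=(457.90, 345.12) c2=(570.77, 181.66) c3=(329.87, 101.61)

Intrinsics K: fx=867.6, fy=689.4, cx=326.9, cy=224.4
Marker side s = 0.119 m; corners in marker frame (Z=0):
  M0 = (-0.0595, +0.0595, 0)
  M1 = (+0.0595, +0.0595, 0)
  M2 = (+0.0595, -0.0595, 0)
  M3 = (-0.0595, -0.0595, 0)
rvec = (0.3852, -0.0247, 0.3933), |rvec| = θ = 0.55107 rad = 31.574°
Rodrigues: sinθ=0.52360, 1−cosθ=0.14803; R = I + sinθ·[k]× + (1−cosθ)·[k]×²:
    [+0.92430 -0.37833 +0.05038]
    [+0.36906 +0.85226 -0.37073]
    [+0.09732 +0.36126 +0.92737]
t = (0.0338, 0.0042, 0.4117) m
M0: Pc = R·M0+t = (-0.04371, +0.03295, +0.42740); u = 867.6·(-0.04371)/0.42740 + 326.9 = 238.1790, v = 689.4·(+0.03295)/0.42740 + 224.4 = 277.5495
M1: Pc = R·M1+t = (+0.06628, +0.07687, +0.43899); u = 867.6·(+0.06628)/0.43899 + 326.9 = 457.9038, v = 689.4·(+0.07687)/0.43899 + 224.4 = 345.1173
M2: Pc = R·M2+t = (+0.11131, -0.02455, +0.39600); u = 867.6·(+0.11131)/0.39600 + 326.9 = 570.7652, v = 689.4·(-0.02455)/0.39600 + 224.4 = 181.6587
M3: Pc = R·M3+t = (+0.00132, -0.06847, +0.38441); u = 867.6·(+0.00132)/0.38441 + 326.9 = 329.8680, v = 689.4·(-0.06847)/0.38441 + 224.4 = 101.6100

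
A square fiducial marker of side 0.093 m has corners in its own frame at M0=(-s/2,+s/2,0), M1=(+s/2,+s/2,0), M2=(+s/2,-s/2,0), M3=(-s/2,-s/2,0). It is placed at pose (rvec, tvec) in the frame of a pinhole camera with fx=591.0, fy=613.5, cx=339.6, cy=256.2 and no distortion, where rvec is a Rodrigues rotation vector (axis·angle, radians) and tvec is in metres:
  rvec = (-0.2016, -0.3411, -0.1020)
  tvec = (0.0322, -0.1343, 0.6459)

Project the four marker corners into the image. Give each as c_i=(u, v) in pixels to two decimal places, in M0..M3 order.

Intrinsics K: fx=591.0, fy=613.5, cx=339.6, cy=256.2
Marker side s = 0.093 m; corners in marker frame (Z=0):
  M0 = (-0.0465, +0.0465, 0)
  M1 = (+0.0465, +0.0465, 0)
  M2 = (+0.0465, -0.0465, 0)
  M3 = (-0.0465, -0.0465, 0)
rvec = (-0.2016, -0.3411, -0.1020), |rvec| = θ = 0.40914 rad = 23.442°
Rodrigues: sinθ=0.39782, 1−cosθ=0.08254; R = I + sinθ·[k]× + (1−cosθ)·[k]×²:
    [+0.93750 +0.13308 -0.32152]
    [-0.06527 +0.97483 +0.21318]
    [+0.34180 -0.17887 +0.92259]
t = (0.0322, -0.1343, 0.6459) m
M0: Pc = R·M0+t = (-0.00521, -0.08594, +0.62169); u = 591.0·(-0.00521)/0.62169 + 339.6 = 334.6515, v = 613.5·(-0.08594)/0.62169 + 256.2 = 171.3967
M1: Pc = R·M1+t = (+0.08198, -0.09201, +0.65348); u = 591.0·(+0.08198)/0.65348 + 339.6 = 413.7443, v = 613.5·(-0.09201)/0.65348 + 256.2 = 169.8229
M2: Pc = R·M2+t = (+0.06961, -0.18266, +0.67011); u = 591.0·(+0.06961)/0.67011 + 339.6 = 400.9881, v = 613.5·(-0.18266)/0.67011 + 256.2 = 88.9668
M3: Pc = R·M3+t = (-0.01758, -0.17659, +0.63832); u = 591.0·(-0.01758)/0.63832 + 339.6 = 323.3212, v = 613.5·(-0.17659)/0.63832 + 256.2 = 86.4730

c0=(334.65, 171.40) c1=(413.74, 169.82) c2=(400.99, 88.97) c3=(323.32, 86.47)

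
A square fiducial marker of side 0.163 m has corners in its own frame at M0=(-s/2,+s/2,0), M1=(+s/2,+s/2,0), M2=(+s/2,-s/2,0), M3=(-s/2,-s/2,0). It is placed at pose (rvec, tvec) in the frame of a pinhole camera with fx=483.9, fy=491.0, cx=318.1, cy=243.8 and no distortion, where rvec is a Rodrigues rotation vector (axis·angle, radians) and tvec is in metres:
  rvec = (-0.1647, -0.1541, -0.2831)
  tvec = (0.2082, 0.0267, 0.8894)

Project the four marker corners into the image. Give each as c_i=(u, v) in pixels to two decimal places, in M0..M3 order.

c0=(404.64, 315.09) c1=(485.75, 289.11) c2=(456.62, 205.15) c3=(376.66, 227.78)

Intrinsics K: fx=483.9, fy=491.0, cx=318.1, cy=243.8
Marker side s = 0.163 m; corners in marker frame (Z=0):
  M0 = (-0.0815, +0.0815, 0)
  M1 = (+0.0815, +0.0815, 0)
  M2 = (+0.0815, -0.0815, 0)
  M3 = (-0.0815, -0.0815, 0)
rvec = (-0.1647, -0.1541, -0.2831), |rvec| = θ = 0.36196 rad = 20.739°
Rodrigues: sinθ=0.35411, 1−cosθ=0.06480; R = I + sinθ·[k]× + (1−cosθ)·[k]×²:
    [+0.94862 +0.28951 -0.12770]
    [-0.26441 +0.94695 +0.18270]
    [+0.17382 -0.13955 +0.97484]
t = (0.2082, 0.0267, 0.8894) m
M0: Pc = R·M0+t = (+0.15448, +0.12543, +0.86386); u = 483.9·(+0.15448)/0.86386 + 318.1 = 404.6350, v = 491.0·(+0.12543)/0.86386 + 243.8 = 315.0891
M1: Pc = R·M1+t = (+0.30911, +0.08233, +0.89219); u = 483.9·(+0.30911)/0.89219 + 318.1 = 485.7512, v = 491.0·(+0.08233)/0.89219 + 243.8 = 289.1070
M2: Pc = R·M2+t = (+0.26192, -0.07203, +0.91494); u = 483.9·(+0.26192)/0.91494 + 318.1 = 456.6248, v = 491.0·(-0.07203)/0.91494 + 243.8 = 205.1478
M3: Pc = R·M3+t = (+0.10729, -0.02893, +0.88661); u = 483.9·(+0.10729)/0.88661 + 318.1 = 376.6590, v = 491.0·(-0.02893)/0.88661 + 243.8 = 227.7803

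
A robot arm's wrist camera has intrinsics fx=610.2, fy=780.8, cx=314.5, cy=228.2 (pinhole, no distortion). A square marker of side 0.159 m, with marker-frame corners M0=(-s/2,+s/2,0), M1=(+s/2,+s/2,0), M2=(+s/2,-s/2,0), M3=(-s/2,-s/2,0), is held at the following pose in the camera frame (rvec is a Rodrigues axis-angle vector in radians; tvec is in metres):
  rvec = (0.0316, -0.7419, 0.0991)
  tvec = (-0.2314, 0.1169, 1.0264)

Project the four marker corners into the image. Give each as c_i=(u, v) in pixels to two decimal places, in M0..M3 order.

c0=(127.64, 380.57) c1=(212.09, 374.48) c2=(221.28, 260.05) c3=(137.93, 253.50)

Intrinsics K: fx=610.2, fy=780.8, cx=314.5, cy=228.2
Marker side s = 0.159 m; corners in marker frame (Z=0):
  M0 = (-0.0795, +0.0795, 0)
  M1 = (+0.0795, +0.0795, 0)
  M2 = (+0.0795, -0.0795, 0)
  M3 = (-0.0795, -0.0795, 0)
rvec = (0.0316, -0.7419, 0.0991), |rvec| = θ = 0.74916 rad = 42.923°
Rodrigues: sinθ=0.68102, 1−cosθ=0.26774; R = I + sinθ·[k]× + (1−cosθ)·[k]×²:
    [+0.73274 -0.10127 -0.67293]
    [+0.07890 +0.99484 -0.06380]
    [+0.67592 -0.00635 +0.73695]
t = (-0.2314, 0.1169, 1.0264) m
M0: Pc = R·M0+t = (-0.29770, +0.18972, +0.97216); u = 610.2·(-0.29770)/0.97216 + 314.5 = 127.6388, v = 780.8·(+0.18972)/0.97216 + 228.2 = 380.5730
M1: Pc = R·M1+t = (-0.18120, +0.20226, +1.07963); u = 610.2·(-0.18120)/1.07963 + 314.5 = 212.0880, v = 780.8·(+0.20226)/1.07963 + 228.2 = 374.4783
M2: Pc = R·M2+t = (-0.16510, +0.04408, +1.08064); u = 610.2·(-0.16510)/1.08064 + 314.5 = 221.2760, v = 780.8·(+0.04408)/1.08064 + 228.2 = 260.0516
M3: Pc = R·M3+t = (-0.28160, +0.03154, +0.97317); u = 610.2·(-0.28160)/0.97317 + 314.5 = 137.9290, v = 780.8·(+0.03154)/0.97317 + 228.2 = 253.5034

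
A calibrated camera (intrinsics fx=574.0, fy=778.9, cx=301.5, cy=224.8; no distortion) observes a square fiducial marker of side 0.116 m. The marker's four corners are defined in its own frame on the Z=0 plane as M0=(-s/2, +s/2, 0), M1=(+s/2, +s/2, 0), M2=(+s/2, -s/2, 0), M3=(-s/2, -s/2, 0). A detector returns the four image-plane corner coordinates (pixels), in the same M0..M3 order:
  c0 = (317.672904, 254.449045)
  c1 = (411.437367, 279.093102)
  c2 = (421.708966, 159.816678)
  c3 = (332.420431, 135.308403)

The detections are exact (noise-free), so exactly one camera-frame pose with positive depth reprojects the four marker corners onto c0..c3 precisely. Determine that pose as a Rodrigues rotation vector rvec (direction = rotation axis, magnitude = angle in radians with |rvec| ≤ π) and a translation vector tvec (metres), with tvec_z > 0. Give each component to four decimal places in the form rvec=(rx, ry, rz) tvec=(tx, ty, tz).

Intrinsics K: fx=574.0, fy=778.9, cx=301.5, cy=224.8
Marker side s = 0.116 m; corners in marker frame (Z=0):
  M0 = (-0.0580, +0.0580, 0)
  M1 = (+0.0580, +0.0580, 0)
  M2 = (+0.0580, -0.0580, 0)
  M3 = (-0.0580, -0.0580, 0)
Detected image corners:
  c0 = (317.672904, 254.449045) px
  c1 = (411.437367, 279.093102) px
  c2 = (421.708966, 159.816678) px
  c3 = (332.420431, 135.308403) px
Planar DLT: solve 8×8 A·h = b for H (H[2,2]=1):
  H  [+816.36499 -260.28245 +371.15816]
  H  [+227.38313 +942.44836 +205.79826]
  H  [+0.07498 -0.41133 +1.00000]
B = K⁻¹H; ‖b₁‖=1.411015, ‖b₂‖=1.411015; λ = 2/(‖b₁‖+‖b₂‖) = 0.708710, sign → tz>0 ⇒ λ=+0.708710
r₁ = λ·B[:,0] = (+0.98004,+0.19156,+0.05314); r₂ = λ·B[:,1] = (-0.16825,+0.94165,-0.29151)
r₃ = r₁×r₂ = (-0.10588,+0.27676,+0.95509); SVD([r₁ r₂ r₃]) → R = UVᵀ:
  R  [+0.98004 -0.16825 -0.10588]
  R  [+0.19156 +0.94165 +0.27676]
  R  [+0.05314 -0.29151 +0.95509]
t = (+0.08601, -0.01729, +0.70871) m
tr R = 2.876786; θ = arccos((tr R − 1)/2) = 0.352846 rad = 20.217°
axis k = ((R−Rᵀ)₃₂, (R−Rᵀ)₁₃, (R−Rᵀ)₂₁) / (2 sinθ) = (-0.822220, -0.230084, +0.520592)
rvec = θ·k = (-0.290117, -0.081184, +0.183689)

rvec=(-0.2901, -0.0812, 0.1837) tvec=(0.0860, -0.0173, 0.7087)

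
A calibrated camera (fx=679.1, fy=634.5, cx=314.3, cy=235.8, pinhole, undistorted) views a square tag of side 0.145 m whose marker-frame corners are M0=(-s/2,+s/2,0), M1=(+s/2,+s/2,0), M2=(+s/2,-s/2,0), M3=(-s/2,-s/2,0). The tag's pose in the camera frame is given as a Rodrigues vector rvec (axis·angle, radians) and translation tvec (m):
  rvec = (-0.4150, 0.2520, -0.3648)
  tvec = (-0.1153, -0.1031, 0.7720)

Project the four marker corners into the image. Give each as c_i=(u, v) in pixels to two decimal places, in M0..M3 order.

Intrinsics K: fx=679.1, fy=634.5, cx=314.3, cy=235.8
Marker side s = 0.145 m; corners in marker frame (Z=0):
  M0 = (-0.0725, +0.0725, 0)
  M1 = (+0.0725, +0.0725, 0)
  M2 = (+0.0725, -0.0725, 0)
  M3 = (-0.0725, -0.0725, 0)
rvec = (-0.4150, 0.2520, -0.3648), |rvec| = θ = 0.60730 rad = 34.795°
Rodrigues: sinθ=0.57065, 1−cosθ=0.17881; R = I + sinθ·[k]× + (1−cosθ)·[k]×²:
    [+0.90469 +0.29208 +0.31019]
    [-0.39349 +0.85198 +0.34539]
    [-0.16340 -0.43453 +0.88571]
t = (-0.1153, -0.1031, 0.7720) m
M0: Pc = R·M0+t = (-0.15971, -0.01280, +0.75234); u = 679.1·(-0.15971)/0.75234 + 314.3 = 170.1346, v = 634.5·(-0.01280)/0.75234 + 235.8 = 225.0021
M1: Pc = R·M1+t = (-0.02853, -0.06986, +0.72865); u = 679.1·(-0.02853)/0.72865 + 314.3 = 287.7067, v = 634.5·(-0.06986)/0.72865 + 235.8 = 174.9674
M2: Pc = R·M2+t = (-0.07089, -0.19340, +0.79166); u = 679.1·(-0.07089)/0.79166 + 314.3 = 253.4926, v = 634.5·(-0.19340)/0.79166 + 235.8 = 80.7958
M3: Pc = R·M3+t = (-0.20207, -0.13634, +0.81535); u = 679.1·(-0.20207)/0.81535 + 314.3 = 146.0001, v = 634.5·(-0.13634)/0.81535 + 235.8 = 129.7004

c0=(170.13, 225.00) c1=(287.71, 174.97) c2=(253.49, 80.80) c3=(146.00, 129.70)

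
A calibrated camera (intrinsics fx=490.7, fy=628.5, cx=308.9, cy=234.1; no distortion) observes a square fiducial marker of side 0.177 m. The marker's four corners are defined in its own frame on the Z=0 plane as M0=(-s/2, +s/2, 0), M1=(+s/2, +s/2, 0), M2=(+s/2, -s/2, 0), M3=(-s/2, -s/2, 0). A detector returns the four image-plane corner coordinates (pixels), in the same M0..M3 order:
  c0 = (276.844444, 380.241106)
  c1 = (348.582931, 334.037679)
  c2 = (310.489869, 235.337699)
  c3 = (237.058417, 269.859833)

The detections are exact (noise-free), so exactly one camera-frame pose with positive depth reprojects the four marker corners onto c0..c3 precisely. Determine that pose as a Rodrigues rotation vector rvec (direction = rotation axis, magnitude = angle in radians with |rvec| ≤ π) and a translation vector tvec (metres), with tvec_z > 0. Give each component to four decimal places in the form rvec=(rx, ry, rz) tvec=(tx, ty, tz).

Intrinsics K: fx=490.7, fy=628.5, cx=308.9, cy=234.1
Marker side s = 0.177 m; corners in marker frame (Z=0):
  M0 = (-0.0885, +0.0885, 0)
  M1 = (+0.0885, +0.0885, 0)
  M2 = (+0.0885, -0.0885, 0)
  M3 = (-0.0885, -0.0885, 0)
Detected image corners:
  c0 = (276.844444, 380.241106) px
  c1 = (348.582931, 334.037679) px
  c2 = (310.489869, 235.337699) px
  c3 = (237.058417, 269.859833) px
Planar DLT: solve 8×8 A·h = b for H (H[2,2]=1):
  H  [+575.87513 +169.49753 +294.76369]
  H  [-55.25015 +536.72146 +303.06688]
  H  [+0.56512 -0.17140 +1.00000]
B = K⁻¹H; ‖b₁‖=1.037907, ‖b₂‖=1.037907; λ = 2/(‖b₁‖+‖b₂‖) = 0.963478, sign → tz>0 ⇒ λ=+0.963478
r₁ = λ·B[:,0] = (+0.78796,-0.28750,+0.54448); r₂ = λ·B[:,1] = (+0.43676,+0.88429,-0.16514)
r₃ = r₁×r₂ = (-0.43400,+0.36793,+0.82236); SVD([r₁ r₂ r₃]) → R = UVᵀ:
  R  [+0.78796 +0.43676 -0.43400]
  R  [-0.28750 +0.88429 +0.36793]
  R  [+0.54448 -0.16514 +0.82236]
t = (-0.02776, +0.10572, +0.96348) m
tr R = 2.494610; θ = arccos((tr R − 1)/2) = 0.726799 rad = 41.643°
axis k = ((R−Rᵀ)₃₂, (R−Rᵀ)₁₃, (R−Rᵀ)₂₁) / (2 sinθ) = (-0.401112, -0.736276, -0.544983)
rvec = θ·k = (-0.291528, -0.535125, -0.396093)

rvec=(-0.2915, -0.5351, -0.3961) tvec=(-0.0278, 0.1057, 0.9635)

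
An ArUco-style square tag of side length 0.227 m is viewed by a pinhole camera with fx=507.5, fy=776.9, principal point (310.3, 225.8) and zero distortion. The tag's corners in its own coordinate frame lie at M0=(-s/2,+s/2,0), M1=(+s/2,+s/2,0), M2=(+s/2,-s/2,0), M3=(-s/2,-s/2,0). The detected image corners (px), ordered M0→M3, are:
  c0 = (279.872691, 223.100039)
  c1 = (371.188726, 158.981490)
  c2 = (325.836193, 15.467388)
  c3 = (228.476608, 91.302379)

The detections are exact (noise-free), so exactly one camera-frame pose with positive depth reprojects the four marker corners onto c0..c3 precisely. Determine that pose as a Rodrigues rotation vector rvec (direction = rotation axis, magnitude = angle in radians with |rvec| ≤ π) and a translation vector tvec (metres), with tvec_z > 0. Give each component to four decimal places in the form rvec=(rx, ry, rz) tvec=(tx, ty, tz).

rvec=(0.4657, 0.1040, -0.4596) tvec=(-0.0191, -0.1399, 1.0876)

Intrinsics K: fx=507.5, fy=776.9, cx=310.3, cy=225.8
Marker side s = 0.227 m; corners in marker frame (Z=0):
  M0 = (-0.1135, +0.1135, 0)
  M1 = (+0.1135, +0.1135, 0)
  M2 = (+0.1135, -0.1135, 0)
  M3 = (-0.1135, -0.1135, 0)
Detected image corners:
  c0 = (279.872691, 223.100039) px
  c1 = (371.188726, 158.981490) px
  c2 = (325.836193, 15.467388) px
  c3 = (228.476608, 91.302379) px
Planar DLT: solve 8×8 A·h = b for H (H[2,2]=1):
  H  [+359.68258 +326.79780 +301.39373]
  H  [-329.60645 +651.87337 +125.88225]
  H  [-0.18362 +0.37637 +1.00000]
B = K⁻¹H; ‖b₁‖=0.919418, ‖b₂‖=0.919418; λ = 2/(‖b₁‖+‖b₂‖) = 1.087645, sign → tz>0 ⇒ λ=+1.087645
r₁ = λ·B[:,0] = (+0.89296,-0.40340,-0.19972); r₂ = λ·B[:,1] = (+0.45008,+0.79363,+0.40936)
r₃ = r₁×r₂ = (-0.00663,-0.45543,+0.89025); SVD([r₁ r₂ r₃]) → R = UVᵀ:
  R  [+0.89296 +0.45008 -0.00663]
  R  [-0.40340 +0.79363 -0.45543]
  R  [-0.19972 +0.40936 +0.89025]
t = (-0.01909, -0.13988, +1.08764) m
tr R = 2.576842; θ = arccos((tr R − 1)/2) = 0.662559 rad = 37.962°
axis k = ((R−Rᵀ)₃₂, (R−Rᵀ)₁₃, (R−Rᵀ)₂₁) / (2 sinθ) = (+0.702928, +0.156945, -0.693729)
rvec = θ·k = (+0.465731, +0.103985, -0.459636)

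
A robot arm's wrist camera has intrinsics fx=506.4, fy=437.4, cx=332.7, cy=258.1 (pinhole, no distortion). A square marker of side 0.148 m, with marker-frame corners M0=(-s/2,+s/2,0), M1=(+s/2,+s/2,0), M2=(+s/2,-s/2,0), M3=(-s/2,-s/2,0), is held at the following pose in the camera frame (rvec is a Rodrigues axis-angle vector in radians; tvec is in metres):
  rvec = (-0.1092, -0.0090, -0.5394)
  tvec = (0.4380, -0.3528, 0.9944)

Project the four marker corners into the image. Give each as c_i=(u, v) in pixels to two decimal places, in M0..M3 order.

c0=(544.94, 146.17) c1=(608.74, 113.30) c2=(566.34, 60.54) c3=(503.27, 92.63)

Intrinsics K: fx=506.4, fy=437.4, cx=332.7, cy=258.1
Marker side s = 0.148 m; corners in marker frame (Z=0):
  M0 = (-0.0740, +0.0740, 0)
  M1 = (+0.0740, +0.0740, 0)
  M2 = (+0.0740, -0.0740, 0)
  M3 = (-0.0740, -0.0740, 0)
rvec = (-0.1092, -0.0090, -0.5394), |rvec| = θ = 0.55042 rad = 31.537°
Rodrigues: sinθ=0.52304, 1−cosθ=0.14769; R = I + sinθ·[k]× + (1−cosθ)·[k]×²:
    [+0.85812 +0.51305 +0.02016]
    [-0.51209 +0.85235 +0.10614]
    [+0.03727 -0.10140 +0.99415]
t = (0.4380, -0.3528, 0.9944) m
M0: Pc = R·M0+t = (+0.41247, -0.25183, +0.98414); u = 506.4·(+0.41247)/0.98414 + 332.7 = 544.9387, v = 437.4·(-0.25183)/0.98414 + 258.1 = 146.1736
M1: Pc = R·M1+t = (+0.53947, -0.32762, +0.98965); u = 506.4·(+0.53947)/0.98965 + 332.7 = 608.7419, v = 437.4·(-0.32762)/0.98965 + 258.1 = 113.3003
M2: Pc = R·M2+t = (+0.46353, -0.45377, +1.00466); u = 506.4·(+0.46353)/1.00466 + 332.7 = 566.3450, v = 437.4·(-0.45377)/1.00466 + 258.1 = 60.5425
M3: Pc = R·M3+t = (+0.33653, -0.37798, +0.99915); u = 506.4·(+0.33653)/0.99915 + 332.7 = 503.2661, v = 437.4·(-0.37798)/0.99915 + 258.1 = 92.6308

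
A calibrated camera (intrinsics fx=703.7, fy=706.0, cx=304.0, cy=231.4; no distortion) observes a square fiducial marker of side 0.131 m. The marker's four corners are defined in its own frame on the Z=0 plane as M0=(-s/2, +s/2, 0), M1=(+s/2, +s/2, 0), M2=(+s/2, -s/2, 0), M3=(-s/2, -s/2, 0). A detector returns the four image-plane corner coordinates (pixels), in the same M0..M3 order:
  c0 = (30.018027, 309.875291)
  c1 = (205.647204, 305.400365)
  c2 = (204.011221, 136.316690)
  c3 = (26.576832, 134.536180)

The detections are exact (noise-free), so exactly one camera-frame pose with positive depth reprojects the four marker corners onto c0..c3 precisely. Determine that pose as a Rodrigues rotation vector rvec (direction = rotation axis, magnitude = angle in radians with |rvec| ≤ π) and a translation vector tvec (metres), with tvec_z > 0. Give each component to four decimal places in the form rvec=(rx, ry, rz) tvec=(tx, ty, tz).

rvec=(0.0394, -0.1500, -0.0071) tvec=(-0.1418, -0.0072, 0.5371)

Intrinsics K: fx=703.7, fy=706.0, cx=304.0, cy=231.4
Marker side s = 0.131 m; corners in marker frame (Z=0):
  M0 = (-0.0655, +0.0655, 0)
  M1 = (+0.0655, +0.0655, 0)
  M2 = (+0.0655, -0.0655, 0)
  M3 = (-0.0655, -0.0655, 0)
Detected image corners:
  c0 = (30.018027, 309.875291) px
  c1 = (205.647204, 305.400365) px
  c2 = (204.011221, 136.316690) px
  c3 = (26.576832, 134.536180) px
Planar DLT: solve 8×8 A·h = b for H (H[2,2]=1):
  H  [+1379.92609 +27.88643 +118.17592]
  H  [+51.15576 +1330.56407 +221.93759]
  H  [+0.27786 +0.07407 +1.00000]
B = K⁻¹H; ‖b₁‖=1.861865, ‖b₂‖=1.861865; λ = 2/(‖b₁‖+‖b₂‖) = 0.537096, sign → tz>0 ⇒ λ=+0.537096
r₁ = λ·B[:,0] = (+0.98875,-0.01000,+0.14924); r₂ = λ·B[:,1] = (+0.00410,+0.99920,+0.03978)
r₃ = r₁×r₂ = (-0.14952,-0.03872,+0.98800); SVD([r₁ r₂ r₃]) → R = UVᵀ:
  R  [+0.98875 +0.00410 -0.14952]
  R  [-0.01000 +0.99920 -0.03872]
  R  [+0.14924 +0.03978 +0.98800]
t = (-0.14183, -0.00720, +0.53710) m
tr R = 2.975951; θ = arccos((tr R − 1)/2) = 0.155232 rad = 8.894°
axis k = ((R−Rᵀ)₃₂, (R−Rᵀ)₁₃, (R−Rᵀ)₂₁) / (2 sinθ) = (+0.253868, -0.966164, -0.045588)
rvec = θ·k = (+0.039409, -0.149980, -0.007077)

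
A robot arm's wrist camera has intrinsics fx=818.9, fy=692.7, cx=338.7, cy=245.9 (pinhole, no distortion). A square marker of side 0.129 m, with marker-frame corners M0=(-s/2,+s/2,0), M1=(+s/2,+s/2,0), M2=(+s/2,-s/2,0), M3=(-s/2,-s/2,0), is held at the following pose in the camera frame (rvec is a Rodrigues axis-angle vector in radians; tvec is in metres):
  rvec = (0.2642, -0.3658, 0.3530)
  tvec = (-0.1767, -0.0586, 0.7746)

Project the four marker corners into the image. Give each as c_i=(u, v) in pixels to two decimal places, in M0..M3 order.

c0=(61.58, 228.88) c1=(192.57, 261.52) c2=(239.19, 159.30) c3=(107.10, 118.58)

Intrinsics K: fx=818.9, fy=692.7, cx=338.7, cy=245.9
Marker side s = 0.129 m; corners in marker frame (Z=0):
  M0 = (-0.0645, +0.0645, 0)
  M1 = (+0.0645, +0.0645, 0)
  M2 = (+0.0645, -0.0645, 0)
  M3 = (-0.0645, -0.0645, 0)
rvec = (0.2642, -0.3658, 0.3530), |rvec| = θ = 0.57291 rad = 32.825°
Rodrigues: sinθ=0.54208, 1−cosθ=0.15967; R = I + sinθ·[k]× + (1−cosθ)·[k]×²:
    [+0.87429 -0.38102 -0.30075]
    [+0.28699 +0.90542 -0.31280]
    [+0.39149 +0.18717 +0.90095]
t = (-0.1767, -0.0586, 0.7746) m
M0: Pc = R·M0+t = (-0.25767, -0.01871, +0.76142); u = 818.9·(-0.25767)/0.76142 + 338.7 = 61.5819, v = 692.7·(-0.01871)/0.76142 + 245.9 = 228.8778
M1: Pc = R·M1+t = (-0.14488, +0.01831, +0.81192); u = 818.9·(-0.14488)/0.81192 + 338.7 = 192.5707, v = 692.7·(+0.01831)/0.81192 + 245.9 = 261.5219
M2: Pc = R·M2+t = (-0.09573, -0.09849, +0.78778); u = 818.9·(-0.09573)/0.78778 + 338.7 = 239.1852, v = 692.7·(-0.09849)/0.78778 + 245.9 = 159.2978
M3: Pc = R·M3+t = (-0.20852, -0.13551, +0.73728); u = 818.9·(-0.20852)/0.73728 + 338.7 = 107.0998, v = 692.7·(-0.13551)/0.73728 + 245.9 = 118.5825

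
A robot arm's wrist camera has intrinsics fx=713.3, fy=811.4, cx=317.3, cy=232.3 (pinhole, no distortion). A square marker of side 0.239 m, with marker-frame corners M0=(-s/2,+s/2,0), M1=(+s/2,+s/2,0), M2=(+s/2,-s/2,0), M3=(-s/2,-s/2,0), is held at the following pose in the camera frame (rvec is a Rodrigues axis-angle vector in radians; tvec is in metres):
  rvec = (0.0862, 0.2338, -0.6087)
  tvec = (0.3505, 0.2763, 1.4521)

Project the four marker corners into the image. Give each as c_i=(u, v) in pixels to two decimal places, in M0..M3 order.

c0=(473.33, 473.38) c1=(574.82, 407.50) c2=(506.31, 296.30) c3=(407.31, 366.66)

Intrinsics K: fx=713.3, fy=811.4, cx=317.3, cy=232.3
Marker side s = 0.239 m; corners in marker frame (Z=0):
  M0 = (-0.1195, +0.1195, 0)
  M1 = (+0.1195, +0.1195, 0)
  M2 = (+0.1195, -0.1195, 0)
  M3 = (-0.1195, -0.1195, 0)
rvec = (0.0862, 0.2338, -0.6087), |rvec| = θ = 0.65773 rad = 37.685°
Rodrigues: sinθ=0.61132, 1−cosθ=0.20862; R = I + sinθ·[k]× + (1−cosθ)·[k]×²:
    [+0.79497 +0.57547 +0.19200]
    [-0.55603 +0.81774 -0.14875]
    [-0.24261 +0.01149 +0.97006]
t = (0.3505, 0.2763, 1.4521) m
M0: Pc = R·M0+t = (+0.32427, +0.44047, +1.48246); u = 713.3·(+0.32427)/1.48246 + 317.3 = 473.3253, v = 811.4·(+0.44047)/1.48246 + 232.3 = 473.3811
M1: Pc = R·M1+t = (+0.51427, +0.30757, +1.42448); u = 713.3·(+0.51427)/1.42448 + 317.3 = 574.8159, v = 811.4·(+0.30757)/1.42448 + 232.3 = 407.4976
M2: Pc = R·M2+t = (+0.37673, +0.11213, +1.42174); u = 713.3·(+0.37673)/1.42174 + 317.3 = 506.3093, v = 811.4·(+0.11213)/1.42174 + 232.3 = 296.2960
M3: Pc = R·M3+t = (+0.18673, +0.24503, +1.47972); u = 713.3·(+0.18673)/1.47972 + 317.3 = 407.3148, v = 811.4·(+0.24503)/1.47972 + 232.3 = 366.6593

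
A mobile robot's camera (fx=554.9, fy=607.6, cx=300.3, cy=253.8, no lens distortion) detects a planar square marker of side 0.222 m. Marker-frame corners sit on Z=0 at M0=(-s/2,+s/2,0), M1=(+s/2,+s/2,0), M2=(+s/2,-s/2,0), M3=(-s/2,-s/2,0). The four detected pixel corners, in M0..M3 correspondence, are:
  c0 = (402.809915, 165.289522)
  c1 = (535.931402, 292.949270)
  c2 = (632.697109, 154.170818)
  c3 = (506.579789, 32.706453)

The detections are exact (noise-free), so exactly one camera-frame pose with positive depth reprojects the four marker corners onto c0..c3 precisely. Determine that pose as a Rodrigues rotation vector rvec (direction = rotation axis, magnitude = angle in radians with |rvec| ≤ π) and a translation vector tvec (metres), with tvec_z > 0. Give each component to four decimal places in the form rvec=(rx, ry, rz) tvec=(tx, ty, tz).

rvec=(-0.1588, -0.0676, 0.7152) tvec=(0.2837, -0.1107, 0.7137)

Intrinsics K: fx=554.9, fy=607.6, cx=300.3, cy=253.8
Marker side s = 0.222 m; corners in marker frame (Z=0):
  M0 = (-0.1110, +0.1110, 0)
  M1 = (+0.1110, +0.1110, 0)
  M2 = (+0.1110, -0.1110, 0)
  M3 = (-0.1110, -0.1110, 0)
Detected image corners:
  c0 = (402.809915, 165.289522) px
  c1 = (535.931402, 292.949270) px
  c2 = (632.697109, 154.170818) px
  c3 = (506.579789, 32.706453) px
Planar DLT: solve 8×8 A·h = b for H (H[2,2]=1):
  H  [+588.85965 -573.91202 +520.88912]
  H  [+562.40240 +573.23116 +159.57851]
  H  [+0.01040 -0.23537 +1.00000]
B = K⁻¹H; ‖b₁‖=1.401101, ‖b₂‖=1.401101; λ = 2/(‖b₁‖+‖b₂‖) = 0.713725, sign → tz>0 ⇒ λ=+0.713725
r₁ = λ·B[:,0] = (+0.75339,+0.65753,+0.00742); r₂ = λ·B[:,1] = (-0.64727,+0.74352,-0.16799)
r₃ = r₁×r₂ = (-0.11597,+0.12176,+0.98576); SVD([r₁ r₂ r₃]) → R = UVᵀ:
  R  [+0.75339 -0.64727 -0.11597]
  R  [+0.65753 +0.74352 +0.12176]
  R  [+0.00742 -0.16799 +0.98576]
t = (+0.28373, -0.11068, +0.71372) m
tr R = 2.482672; θ = arccos((tr R − 1)/2) = 0.735737 rad = 42.155°
axis k = ((R−Rᵀ)₃₂, (R−Rᵀ)₁₃, (R−Rᵀ)₂₁) / (2 sinθ) = (-0.215861, -0.091929, +0.972087)
rvec = θ·k = (-0.158817, -0.067635, +0.715201)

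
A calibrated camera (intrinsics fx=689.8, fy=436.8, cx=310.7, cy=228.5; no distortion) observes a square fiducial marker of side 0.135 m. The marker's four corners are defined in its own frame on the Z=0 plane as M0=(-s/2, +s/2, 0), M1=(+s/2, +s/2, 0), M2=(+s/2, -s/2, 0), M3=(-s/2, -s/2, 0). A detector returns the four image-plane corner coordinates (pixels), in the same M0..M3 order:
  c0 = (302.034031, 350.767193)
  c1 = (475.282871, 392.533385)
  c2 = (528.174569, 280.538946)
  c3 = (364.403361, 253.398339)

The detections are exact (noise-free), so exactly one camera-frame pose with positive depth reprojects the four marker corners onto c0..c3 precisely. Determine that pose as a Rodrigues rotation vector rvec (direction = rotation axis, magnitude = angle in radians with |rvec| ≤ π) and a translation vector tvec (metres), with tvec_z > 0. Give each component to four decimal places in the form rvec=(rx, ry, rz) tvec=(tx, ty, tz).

rvec=(-0.4552, 0.3800, 0.3221) tvec=(0.0786, 0.1048, 0.5234)

Intrinsics K: fx=689.8, fy=436.8, cx=310.7, cy=228.5
Marker side s = 0.135 m; corners in marker frame (Z=0):
  M0 = (-0.0675, +0.0675, 0)
  M1 = (+0.0675, +0.0675, 0)
  M2 = (+0.0675, -0.0675, 0)
  M3 = (-0.0675, -0.0675, 0)
Detected image corners:
  c0 = (302.034031, 350.767193) px
  c1 = (475.282871, 392.533385) px
  c2 = (528.174569, 280.538946) px
  c3 = (364.403361, 253.398339) px
Planar DLT: solve 8×8 A·h = b for H (H[2,2]=1):
  H  [+909.69206 -717.94903 +414.23143]
  H  [-4.99562 +551.31373 +315.92414]
  H  [-0.80697 -0.69260 +1.00000]
B = K⁻¹H; ‖b₁‖=1.910460, ‖b₂‖=1.910460; λ = 2/(‖b₁‖+‖b₂‖) = 0.523434, sign → tz>0 ⇒ λ=+0.523434
r₁ = λ·B[:,0] = (+0.88055,+0.21498,-0.42240); r₂ = λ·B[:,1] = (-0.38150,+0.85031,-0.36253)
r₃ = r₁×r₂ = (+0.28123,+0.48037,+0.83075); SVD([r₁ r₂ r₃]) → R = UVᵀ:
  R  [+0.88055 -0.38150 +0.28123]
  R  [+0.21498 +0.85031 +0.48037]
  R  [-0.42240 -0.36253 +0.83075]
t = (+0.07856, +0.10476, +0.52343) m
tr R = 2.561611; θ = arccos((tr R − 1)/2) = 0.674842 rad = 38.666°
axis k = ((R−Rᵀ)₃₂, (R−Rᵀ)₁₃, (R−Rᵀ)₂₁) / (2 sinθ) = (-0.674569, +0.563105, +0.477357)
rvec = θ·k = (-0.455227, +0.380007, +0.322141)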